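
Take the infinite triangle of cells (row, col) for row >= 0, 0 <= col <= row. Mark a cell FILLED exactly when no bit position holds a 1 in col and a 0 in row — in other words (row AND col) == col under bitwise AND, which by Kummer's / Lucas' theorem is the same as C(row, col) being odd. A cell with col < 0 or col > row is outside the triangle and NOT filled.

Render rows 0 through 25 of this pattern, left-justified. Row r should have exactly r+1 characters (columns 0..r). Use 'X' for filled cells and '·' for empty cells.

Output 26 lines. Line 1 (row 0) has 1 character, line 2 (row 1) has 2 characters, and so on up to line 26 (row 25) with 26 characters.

Answer: X
XX
X·X
XXXX
X···X
XX··XX
X·X·X·X
XXXXXXXX
X·······X
XX······XX
X·X·····X·X
XXXX····XXXX
X···X···X···X
XX··XX··XX··XX
X·X·X·X·X·X·X·X
XXXXXXXXXXXXXXXX
X···············X
XX··············XX
X·X·············X·X
XXXX············XXXX
X···X···········X···X
XX··XX··········XX··XX
X·X·X·X·········X·X·X·X
XXXXXXXX········XXXXXXXX
X·······X·······X·······X
XX······XX······XX······XX

Derivation:
r0=0: X
r1=1: XX
r2=10: X·X
r3=11: XXXX
r4=100: X···X
r5=101: XX··XX
r6=110: X·X·X·X
r7=111: XXXXXXXX
r8=1000: X·······X
r9=1001: XX······XX
r10=1010: X·X·····X·X
r11=1011: XXXX····XXXX
r12=1100: X···X···X···X
r13=1101: XX··XX··XX··XX
r14=1110: X·X·X·X·X·X·X·X
r15=1111: XXXXXXXXXXXXXXXX
r16=10000: X···············X
r17=10001: XX··············XX
r18=10010: X·X·············X·X
r19=10011: XXXX············XXXX
r20=10100: X···X···········X···X
r21=10101: XX··XX··········XX··XX
r22=10110: X·X·X·X·········X·X·X·X
r23=10111: XXXXXXXX········XXXXXXXX
r24=11000: X·······X·······X·······X
r25=11001: XX······XX······XX······XX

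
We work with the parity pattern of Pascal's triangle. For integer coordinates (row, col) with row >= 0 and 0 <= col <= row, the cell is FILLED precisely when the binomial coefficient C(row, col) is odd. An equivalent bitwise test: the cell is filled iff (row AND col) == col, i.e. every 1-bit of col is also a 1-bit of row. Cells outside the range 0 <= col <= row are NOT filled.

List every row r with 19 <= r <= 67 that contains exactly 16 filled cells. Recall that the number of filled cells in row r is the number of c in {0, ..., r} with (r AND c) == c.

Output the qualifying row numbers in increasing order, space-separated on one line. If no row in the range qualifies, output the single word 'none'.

Row r has 2^popcount(r) filled cells, so we need popcount(r) = log2(16) = 4.
Scan r = 19..67 and keep those with exactly 4 one-bits:
r=19=10011 popcount=3 -> skip
r=20=10100 popcount=2 -> skip
r=21=10101 popcount=3 -> skip
r=22=10110 popcount=3 -> skip
r=23=10111 popcount=4 -> KEEP
r=24=11000 popcount=2 -> skip
r=25=11001 popcount=3 -> skip
r=26=11010 popcount=3 -> skip
r=27=11011 popcount=4 -> KEEP
r=28=11100 popcount=3 -> skip
r=29=11101 popcount=4 -> KEEP
r=30=11110 popcount=4 -> KEEP
r=31=11111 popcount=5 -> skip
r=32=100000 popcount=1 -> skip
r=33=100001 popcount=2 -> skip
r=34=100010 popcount=2 -> skip
r=35=100011 popcount=3 -> skip
r=36=100100 popcount=2 -> skip
r=37=100101 popcount=3 -> skip
r=38=100110 popcount=3 -> skip
r=39=100111 popcount=4 -> KEEP
r=40=101000 popcount=2 -> skip
r=41=101001 popcount=3 -> skip
r=42=101010 popcount=3 -> skip
r=43=101011 popcount=4 -> KEEP
r=44=101100 popcount=3 -> skip
r=45=101101 popcount=4 -> KEEP
r=46=101110 popcount=4 -> KEEP
r=47=101111 popcount=5 -> skip
r=48=110000 popcount=2 -> skip
r=49=110001 popcount=3 -> skip
r=50=110010 popcount=3 -> skip
r=51=110011 popcount=4 -> KEEP
r=52=110100 popcount=3 -> skip
r=53=110101 popcount=4 -> KEEP
r=54=110110 popcount=4 -> KEEP
r=55=110111 popcount=5 -> skip
r=56=111000 popcount=3 -> skip
r=57=111001 popcount=4 -> KEEP
r=58=111010 popcount=4 -> KEEP
r=59=111011 popcount=5 -> skip
r=60=111100 popcount=4 -> KEEP
r=61=111101 popcount=5 -> skip
r=62=111110 popcount=5 -> skip
r=63=111111 popcount=6 -> skip
r=64=1000000 popcount=1 -> skip
r=65=1000001 popcount=2 -> skip
r=66=1000010 popcount=2 -> skip
r=67=1000011 popcount=3 -> skip
Kept rows: 23 27 29 30 39 43 45 46 51 53 54 57 58 60

Answer: 23 27 29 30 39 43 45 46 51 53 54 57 58 60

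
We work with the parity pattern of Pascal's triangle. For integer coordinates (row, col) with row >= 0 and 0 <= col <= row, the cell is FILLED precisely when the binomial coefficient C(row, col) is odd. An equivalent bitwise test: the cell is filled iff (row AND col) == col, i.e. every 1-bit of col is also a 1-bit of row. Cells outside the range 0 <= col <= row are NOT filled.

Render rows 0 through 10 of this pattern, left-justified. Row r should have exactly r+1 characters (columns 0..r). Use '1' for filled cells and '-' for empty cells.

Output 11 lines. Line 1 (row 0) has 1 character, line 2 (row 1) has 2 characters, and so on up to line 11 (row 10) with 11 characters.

r0=0: 1
r1=1: 11
r2=10: 1-1
r3=11: 1111
r4=100: 1---1
r5=101: 11--11
r6=110: 1-1-1-1
r7=111: 11111111
r8=1000: 1-------1
r9=1001: 11------11
r10=1010: 1-1-----1-1

Answer: 1
11
1-1
1111
1---1
11--11
1-1-1-1
11111111
1-------1
11------11
1-1-----1-1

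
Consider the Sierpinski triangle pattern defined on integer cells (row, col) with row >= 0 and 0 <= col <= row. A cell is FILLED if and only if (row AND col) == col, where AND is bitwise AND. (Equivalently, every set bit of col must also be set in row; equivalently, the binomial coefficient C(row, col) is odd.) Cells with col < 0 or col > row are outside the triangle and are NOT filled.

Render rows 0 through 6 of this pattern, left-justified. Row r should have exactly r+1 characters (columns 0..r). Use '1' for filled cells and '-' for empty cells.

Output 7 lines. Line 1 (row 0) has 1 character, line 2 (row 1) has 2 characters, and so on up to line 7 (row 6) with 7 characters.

r0=0: 1
r1=1: 11
r2=10: 1-1
r3=11: 1111
r4=100: 1---1
r5=101: 11--11
r6=110: 1-1-1-1

Answer: 1
11
1-1
1111
1---1
11--11
1-1-1-1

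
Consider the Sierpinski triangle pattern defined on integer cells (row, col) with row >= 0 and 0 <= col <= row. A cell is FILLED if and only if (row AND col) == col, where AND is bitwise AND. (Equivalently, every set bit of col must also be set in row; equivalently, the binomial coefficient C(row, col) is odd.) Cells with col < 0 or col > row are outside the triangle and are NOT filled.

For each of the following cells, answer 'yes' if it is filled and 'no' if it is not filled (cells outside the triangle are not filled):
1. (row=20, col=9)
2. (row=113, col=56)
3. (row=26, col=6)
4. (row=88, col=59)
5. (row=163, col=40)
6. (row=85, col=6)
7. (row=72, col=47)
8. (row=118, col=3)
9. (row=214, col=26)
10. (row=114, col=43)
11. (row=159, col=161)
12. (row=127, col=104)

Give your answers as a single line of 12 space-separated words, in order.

Answer: no no no no no no no no no no no yes

Derivation:
(20,9): row=0b10100, col=0b1001, row AND col = 0b0 = 0; 0 != 9 -> empty
(113,56): row=0b1110001, col=0b111000, row AND col = 0b110000 = 48; 48 != 56 -> empty
(26,6): row=0b11010, col=0b110, row AND col = 0b10 = 2; 2 != 6 -> empty
(88,59): row=0b1011000, col=0b111011, row AND col = 0b11000 = 24; 24 != 59 -> empty
(163,40): row=0b10100011, col=0b101000, row AND col = 0b100000 = 32; 32 != 40 -> empty
(85,6): row=0b1010101, col=0b110, row AND col = 0b100 = 4; 4 != 6 -> empty
(72,47): row=0b1001000, col=0b101111, row AND col = 0b1000 = 8; 8 != 47 -> empty
(118,3): row=0b1110110, col=0b11, row AND col = 0b10 = 2; 2 != 3 -> empty
(214,26): row=0b11010110, col=0b11010, row AND col = 0b10010 = 18; 18 != 26 -> empty
(114,43): row=0b1110010, col=0b101011, row AND col = 0b100010 = 34; 34 != 43 -> empty
(159,161): col outside [0, 159] -> not filled
(127,104): row=0b1111111, col=0b1101000, row AND col = 0b1101000 = 104; 104 == 104 -> filled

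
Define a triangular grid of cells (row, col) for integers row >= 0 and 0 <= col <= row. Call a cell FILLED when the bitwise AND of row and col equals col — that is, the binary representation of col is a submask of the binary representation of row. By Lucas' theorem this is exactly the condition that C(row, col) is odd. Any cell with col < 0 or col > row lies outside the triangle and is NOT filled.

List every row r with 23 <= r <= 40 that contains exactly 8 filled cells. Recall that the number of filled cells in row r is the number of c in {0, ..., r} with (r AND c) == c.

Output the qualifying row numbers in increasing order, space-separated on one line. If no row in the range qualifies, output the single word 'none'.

Row r has 2^popcount(r) filled cells, so we need popcount(r) = log2(8) = 3.
Scan r = 23..40 and keep those with exactly 3 one-bits:
r=23=10111 popcount=4 -> skip
r=24=11000 popcount=2 -> skip
r=25=11001 popcount=3 -> KEEP
r=26=11010 popcount=3 -> KEEP
r=27=11011 popcount=4 -> skip
r=28=11100 popcount=3 -> KEEP
r=29=11101 popcount=4 -> skip
r=30=11110 popcount=4 -> skip
r=31=11111 popcount=5 -> skip
r=32=100000 popcount=1 -> skip
r=33=100001 popcount=2 -> skip
r=34=100010 popcount=2 -> skip
r=35=100011 popcount=3 -> KEEP
r=36=100100 popcount=2 -> skip
r=37=100101 popcount=3 -> KEEP
r=38=100110 popcount=3 -> KEEP
r=39=100111 popcount=4 -> skip
r=40=101000 popcount=2 -> skip
Kept rows: 25 26 28 35 37 38

Answer: 25 26 28 35 37 38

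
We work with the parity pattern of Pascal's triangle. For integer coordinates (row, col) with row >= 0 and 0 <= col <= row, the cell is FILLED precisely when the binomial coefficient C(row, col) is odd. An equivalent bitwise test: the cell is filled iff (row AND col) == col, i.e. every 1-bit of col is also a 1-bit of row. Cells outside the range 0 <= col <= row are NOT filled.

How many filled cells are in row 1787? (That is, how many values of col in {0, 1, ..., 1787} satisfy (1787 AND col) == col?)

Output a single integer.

1787 in binary = 11011111011
popcount(1787) = number of 1-bits in 11011111011 = 9
A col c satisfies (1787 AND c) == c iff every set bit of c is also set in 1787; each of the 9 set bits of 1787 can independently be on or off in c.
count = 2^9 = 512

Answer: 512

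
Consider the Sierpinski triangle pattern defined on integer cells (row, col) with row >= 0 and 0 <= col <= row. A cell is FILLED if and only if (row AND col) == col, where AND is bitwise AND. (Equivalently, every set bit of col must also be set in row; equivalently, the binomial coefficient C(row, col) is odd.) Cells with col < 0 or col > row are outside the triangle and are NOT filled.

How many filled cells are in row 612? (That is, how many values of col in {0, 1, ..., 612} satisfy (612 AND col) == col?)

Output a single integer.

Answer: 16

Derivation:
612 in binary = 1001100100
popcount(612) = number of 1-bits in 1001100100 = 4
A col c satisfies (612 AND c) == c iff every set bit of c is also set in 612; each of the 4 set bits of 612 can independently be on or off in c.
count = 2^4 = 16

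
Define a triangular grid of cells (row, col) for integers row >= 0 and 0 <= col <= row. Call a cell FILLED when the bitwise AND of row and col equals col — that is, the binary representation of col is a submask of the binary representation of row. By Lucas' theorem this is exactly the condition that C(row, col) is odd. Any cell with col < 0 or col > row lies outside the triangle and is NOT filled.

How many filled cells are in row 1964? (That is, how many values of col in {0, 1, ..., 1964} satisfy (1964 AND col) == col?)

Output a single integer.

1964 in binary = 11110101100
popcount(1964) = number of 1-bits in 11110101100 = 7
A col c satisfies (1964 AND c) == c iff every set bit of c is also set in 1964; each of the 7 set bits of 1964 can independently be on or off in c.
count = 2^7 = 128

Answer: 128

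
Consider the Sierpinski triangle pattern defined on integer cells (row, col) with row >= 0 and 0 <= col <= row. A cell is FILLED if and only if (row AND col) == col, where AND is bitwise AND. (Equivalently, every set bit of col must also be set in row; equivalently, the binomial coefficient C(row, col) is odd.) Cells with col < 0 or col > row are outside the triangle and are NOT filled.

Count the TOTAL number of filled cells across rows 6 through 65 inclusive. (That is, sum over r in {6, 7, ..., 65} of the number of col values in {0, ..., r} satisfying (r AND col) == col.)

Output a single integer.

r6=110 pc2: +4 =4
r7=111 pc3: +8 =12
r8=1000 pc1: +2 =14
r9=1001 pc2: +4 =18
r10=1010 pc2: +4 =22
r11=1011 pc3: +8 =30
r12=1100 pc2: +4 =34
r13=1101 pc3: +8 =42
r14=1110 pc3: +8 =50
r15=1111 pc4: +16 =66
r16=10000 pc1: +2 =68
r17=10001 pc2: +4 =72
r18=10010 pc2: +4 =76
r19=10011 pc3: +8 =84
r20=10100 pc2: +4 =88
r21=10101 pc3: +8 =96
r22=10110 pc3: +8 =104
r23=10111 pc4: +16 =120
r24=11000 pc2: +4 =124
r25=11001 pc3: +8 =132
r26=11010 pc3: +8 =140
r27=11011 pc4: +16 =156
r28=11100 pc3: +8 =164
r29=11101 pc4: +16 =180
r30=11110 pc4: +16 =196
r31=11111 pc5: +32 =228
r32=100000 pc1: +2 =230
r33=100001 pc2: +4 =234
r34=100010 pc2: +4 =238
r35=100011 pc3: +8 =246
r36=100100 pc2: +4 =250
r37=100101 pc3: +8 =258
r38=100110 pc3: +8 =266
r39=100111 pc4: +16 =282
r40=101000 pc2: +4 =286
r41=101001 pc3: +8 =294
r42=101010 pc3: +8 =302
r43=101011 pc4: +16 =318
r44=101100 pc3: +8 =326
r45=101101 pc4: +16 =342
r46=101110 pc4: +16 =358
r47=101111 pc5: +32 =390
r48=110000 pc2: +4 =394
r49=110001 pc3: +8 =402
r50=110010 pc3: +8 =410
r51=110011 pc4: +16 =426
r52=110100 pc3: +8 =434
r53=110101 pc4: +16 =450
r54=110110 pc4: +16 =466
r55=110111 pc5: +32 =498
r56=111000 pc3: +8 =506
r57=111001 pc4: +16 =522
r58=111010 pc4: +16 =538
r59=111011 pc5: +32 =570
r60=111100 pc4: +16 =586
r61=111101 pc5: +32 =618
r62=111110 pc5: +32 =650
r63=111111 pc6: +64 =714
r64=1000000 pc1: +2 =716
r65=1000001 pc2: +4 =720

Answer: 720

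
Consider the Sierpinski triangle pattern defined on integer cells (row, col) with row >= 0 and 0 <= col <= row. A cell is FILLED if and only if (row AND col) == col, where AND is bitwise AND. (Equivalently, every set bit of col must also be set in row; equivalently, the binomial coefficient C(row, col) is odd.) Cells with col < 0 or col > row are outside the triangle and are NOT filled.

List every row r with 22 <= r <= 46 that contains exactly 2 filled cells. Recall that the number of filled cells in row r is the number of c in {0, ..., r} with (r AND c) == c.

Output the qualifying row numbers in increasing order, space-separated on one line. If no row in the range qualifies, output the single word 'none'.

Answer: 32

Derivation:
Row r has 2^popcount(r) filled cells, so we need popcount(r) = log2(2) = 1.
Scan r = 22..46 and keep those with exactly 1 one-bits:
r=22=10110 popcount=3 -> skip
r=23=10111 popcount=4 -> skip
r=24=11000 popcount=2 -> skip
r=25=11001 popcount=3 -> skip
r=26=11010 popcount=3 -> skip
r=27=11011 popcount=4 -> skip
r=28=11100 popcount=3 -> skip
r=29=11101 popcount=4 -> skip
r=30=11110 popcount=4 -> skip
r=31=11111 popcount=5 -> skip
r=32=100000 popcount=1 -> KEEP
r=33=100001 popcount=2 -> skip
r=34=100010 popcount=2 -> skip
r=35=100011 popcount=3 -> skip
r=36=100100 popcount=2 -> skip
r=37=100101 popcount=3 -> skip
r=38=100110 popcount=3 -> skip
r=39=100111 popcount=4 -> skip
r=40=101000 popcount=2 -> skip
r=41=101001 popcount=3 -> skip
r=42=101010 popcount=3 -> skip
r=43=101011 popcount=4 -> skip
r=44=101100 popcount=3 -> skip
r=45=101101 popcount=4 -> skip
r=46=101110 popcount=4 -> skip
Kept rows: 32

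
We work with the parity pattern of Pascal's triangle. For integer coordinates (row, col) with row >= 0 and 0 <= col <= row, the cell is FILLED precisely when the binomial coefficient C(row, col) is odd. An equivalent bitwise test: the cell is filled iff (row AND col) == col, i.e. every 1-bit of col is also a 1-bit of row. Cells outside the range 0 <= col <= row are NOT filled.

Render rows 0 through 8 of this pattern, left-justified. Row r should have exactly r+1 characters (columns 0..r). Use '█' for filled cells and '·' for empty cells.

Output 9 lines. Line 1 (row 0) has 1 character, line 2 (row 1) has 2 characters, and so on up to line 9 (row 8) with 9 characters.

r0=0: █
r1=1: ██
r2=10: █·█
r3=11: ████
r4=100: █···█
r5=101: ██··██
r6=110: █·█·█·█
r7=111: ████████
r8=1000: █·······█

Answer: █
██
█·█
████
█···█
██··██
█·█·█·█
████████
█·······█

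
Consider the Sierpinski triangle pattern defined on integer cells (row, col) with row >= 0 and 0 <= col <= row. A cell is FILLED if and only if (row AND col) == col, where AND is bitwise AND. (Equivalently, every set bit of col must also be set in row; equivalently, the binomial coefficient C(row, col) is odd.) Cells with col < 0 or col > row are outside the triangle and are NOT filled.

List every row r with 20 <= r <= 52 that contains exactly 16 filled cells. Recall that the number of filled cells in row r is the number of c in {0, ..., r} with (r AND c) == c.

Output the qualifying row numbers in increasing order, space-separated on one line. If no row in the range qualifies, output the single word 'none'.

Row r has 2^popcount(r) filled cells, so we need popcount(r) = log2(16) = 4.
Scan r = 20..52 and keep those with exactly 4 one-bits:
r=20=10100 popcount=2 -> skip
r=21=10101 popcount=3 -> skip
r=22=10110 popcount=3 -> skip
r=23=10111 popcount=4 -> KEEP
r=24=11000 popcount=2 -> skip
r=25=11001 popcount=3 -> skip
r=26=11010 popcount=3 -> skip
r=27=11011 popcount=4 -> KEEP
r=28=11100 popcount=3 -> skip
r=29=11101 popcount=4 -> KEEP
r=30=11110 popcount=4 -> KEEP
r=31=11111 popcount=5 -> skip
r=32=100000 popcount=1 -> skip
r=33=100001 popcount=2 -> skip
r=34=100010 popcount=2 -> skip
r=35=100011 popcount=3 -> skip
r=36=100100 popcount=2 -> skip
r=37=100101 popcount=3 -> skip
r=38=100110 popcount=3 -> skip
r=39=100111 popcount=4 -> KEEP
r=40=101000 popcount=2 -> skip
r=41=101001 popcount=3 -> skip
r=42=101010 popcount=3 -> skip
r=43=101011 popcount=4 -> KEEP
r=44=101100 popcount=3 -> skip
r=45=101101 popcount=4 -> KEEP
r=46=101110 popcount=4 -> KEEP
r=47=101111 popcount=5 -> skip
r=48=110000 popcount=2 -> skip
r=49=110001 popcount=3 -> skip
r=50=110010 popcount=3 -> skip
r=51=110011 popcount=4 -> KEEP
r=52=110100 popcount=3 -> skip
Kept rows: 23 27 29 30 39 43 45 46 51

Answer: 23 27 29 30 39 43 45 46 51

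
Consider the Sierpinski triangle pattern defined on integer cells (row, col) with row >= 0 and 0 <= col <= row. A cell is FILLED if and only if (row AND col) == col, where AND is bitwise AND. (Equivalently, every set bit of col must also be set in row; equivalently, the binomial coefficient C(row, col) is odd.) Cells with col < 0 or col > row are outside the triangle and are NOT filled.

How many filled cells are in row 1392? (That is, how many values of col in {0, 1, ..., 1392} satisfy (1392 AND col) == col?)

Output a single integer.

1392 in binary = 10101110000
popcount(1392) = number of 1-bits in 10101110000 = 5
A col c satisfies (1392 AND c) == c iff every set bit of c is also set in 1392; each of the 5 set bits of 1392 can independently be on or off in c.
count = 2^5 = 32

Answer: 32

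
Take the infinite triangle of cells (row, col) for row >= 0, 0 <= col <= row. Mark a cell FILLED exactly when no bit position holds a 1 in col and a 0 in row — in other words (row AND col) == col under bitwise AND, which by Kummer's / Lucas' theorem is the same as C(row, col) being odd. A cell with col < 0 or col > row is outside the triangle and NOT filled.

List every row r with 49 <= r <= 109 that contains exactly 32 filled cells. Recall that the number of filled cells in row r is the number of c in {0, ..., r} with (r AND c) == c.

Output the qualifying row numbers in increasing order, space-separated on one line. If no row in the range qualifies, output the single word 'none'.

Answer: 55 59 61 62 79 87 91 93 94 103 107 109

Derivation:
Row r has 2^popcount(r) filled cells, so we need popcount(r) = log2(32) = 5.
Scan r = 49..109 and keep those with exactly 5 one-bits:
r=49=110001 popcount=3 -> skip
r=50=110010 popcount=3 -> skip
r=51=110011 popcount=4 -> skip
r=52=110100 popcount=3 -> skip
r=53=110101 popcount=4 -> skip
r=54=110110 popcount=4 -> skip
r=55=110111 popcount=5 -> KEEP
r=56=111000 popcount=3 -> skip
r=57=111001 popcount=4 -> skip
r=58=111010 popcount=4 -> skip
r=59=111011 popcount=5 -> KEEP
r=60=111100 popcount=4 -> skip
r=61=111101 popcount=5 -> KEEP
r=62=111110 popcount=5 -> KEEP
r=63=111111 popcount=6 -> skip
r=64=1000000 popcount=1 -> skip
r=65=1000001 popcount=2 -> skip
r=66=1000010 popcount=2 -> skip
r=67=1000011 popcount=3 -> skip
r=68=1000100 popcount=2 -> skip
r=69=1000101 popcount=3 -> skip
r=70=1000110 popcount=3 -> skip
r=71=1000111 popcount=4 -> skip
r=72=1001000 popcount=2 -> skip
r=73=1001001 popcount=3 -> skip
r=74=1001010 popcount=3 -> skip
r=75=1001011 popcount=4 -> skip
r=76=1001100 popcount=3 -> skip
r=77=1001101 popcount=4 -> skip
r=78=1001110 popcount=4 -> skip
r=79=1001111 popcount=5 -> KEEP
r=80=1010000 popcount=2 -> skip
r=81=1010001 popcount=3 -> skip
r=82=1010010 popcount=3 -> skip
r=83=1010011 popcount=4 -> skip
r=84=1010100 popcount=3 -> skip
r=85=1010101 popcount=4 -> skip
r=86=1010110 popcount=4 -> skip
r=87=1010111 popcount=5 -> KEEP
r=88=1011000 popcount=3 -> skip
r=89=1011001 popcount=4 -> skip
r=90=1011010 popcount=4 -> skip
r=91=1011011 popcount=5 -> KEEP
r=92=1011100 popcount=4 -> skip
r=93=1011101 popcount=5 -> KEEP
r=94=1011110 popcount=5 -> KEEP
r=95=1011111 popcount=6 -> skip
r=96=1100000 popcount=2 -> skip
r=97=1100001 popcount=3 -> skip
r=98=1100010 popcount=3 -> skip
r=99=1100011 popcount=4 -> skip
r=100=1100100 popcount=3 -> skip
r=101=1100101 popcount=4 -> skip
r=102=1100110 popcount=4 -> skip
r=103=1100111 popcount=5 -> KEEP
r=104=1101000 popcount=3 -> skip
r=105=1101001 popcount=4 -> skip
r=106=1101010 popcount=4 -> skip
r=107=1101011 popcount=5 -> KEEP
r=108=1101100 popcount=4 -> skip
r=109=1101101 popcount=5 -> KEEP
Kept rows: 55 59 61 62 79 87 91 93 94 103 107 109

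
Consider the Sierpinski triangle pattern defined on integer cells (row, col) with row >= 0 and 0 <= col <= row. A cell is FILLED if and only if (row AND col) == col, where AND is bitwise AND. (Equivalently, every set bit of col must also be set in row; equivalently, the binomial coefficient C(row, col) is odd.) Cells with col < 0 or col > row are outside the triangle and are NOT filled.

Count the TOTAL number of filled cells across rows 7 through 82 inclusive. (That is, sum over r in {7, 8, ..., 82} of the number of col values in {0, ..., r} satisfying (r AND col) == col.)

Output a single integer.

r7=111 pc3: +8 =8
r8=1000 pc1: +2 =10
r9=1001 pc2: +4 =14
r10=1010 pc2: +4 =18
r11=1011 pc3: +8 =26
r12=1100 pc2: +4 =30
r13=1101 pc3: +8 =38
r14=1110 pc3: +8 =46
r15=1111 pc4: +16 =62
r16=10000 pc1: +2 =64
r17=10001 pc2: +4 =68
r18=10010 pc2: +4 =72
r19=10011 pc3: +8 =80
r20=10100 pc2: +4 =84
r21=10101 pc3: +8 =92
r22=10110 pc3: +8 =100
r23=10111 pc4: +16 =116
r24=11000 pc2: +4 =120
r25=11001 pc3: +8 =128
r26=11010 pc3: +8 =136
r27=11011 pc4: +16 =152
r28=11100 pc3: +8 =160
r29=11101 pc4: +16 =176
r30=11110 pc4: +16 =192
r31=11111 pc5: +32 =224
r32=100000 pc1: +2 =226
r33=100001 pc2: +4 =230
r34=100010 pc2: +4 =234
r35=100011 pc3: +8 =242
r36=100100 pc2: +4 =246
r37=100101 pc3: +8 =254
r38=100110 pc3: +8 =262
r39=100111 pc4: +16 =278
r40=101000 pc2: +4 =282
r41=101001 pc3: +8 =290
r42=101010 pc3: +8 =298
r43=101011 pc4: +16 =314
r44=101100 pc3: +8 =322
r45=101101 pc4: +16 =338
r46=101110 pc4: +16 =354
r47=101111 pc5: +32 =386
r48=110000 pc2: +4 =390
r49=110001 pc3: +8 =398
r50=110010 pc3: +8 =406
r51=110011 pc4: +16 =422
r52=110100 pc3: +8 =430
r53=110101 pc4: +16 =446
r54=110110 pc4: +16 =462
r55=110111 pc5: +32 =494
r56=111000 pc3: +8 =502
r57=111001 pc4: +16 =518
r58=111010 pc4: +16 =534
r59=111011 pc5: +32 =566
r60=111100 pc4: +16 =582
r61=111101 pc5: +32 =614
r62=111110 pc5: +32 =646
r63=111111 pc6: +64 =710
r64=1000000 pc1: +2 =712
r65=1000001 pc2: +4 =716
r66=1000010 pc2: +4 =720
r67=1000011 pc3: +8 =728
r68=1000100 pc2: +4 =732
r69=1000101 pc3: +8 =740
r70=1000110 pc3: +8 =748
r71=1000111 pc4: +16 =764
r72=1001000 pc2: +4 =768
r73=1001001 pc3: +8 =776
r74=1001010 pc3: +8 =784
r75=1001011 pc4: +16 =800
r76=1001100 pc3: +8 =808
r77=1001101 pc4: +16 =824
r78=1001110 pc4: +16 =840
r79=1001111 pc5: +32 =872
r80=1010000 pc2: +4 =876
r81=1010001 pc3: +8 =884
r82=1010010 pc3: +8 =892

Answer: 892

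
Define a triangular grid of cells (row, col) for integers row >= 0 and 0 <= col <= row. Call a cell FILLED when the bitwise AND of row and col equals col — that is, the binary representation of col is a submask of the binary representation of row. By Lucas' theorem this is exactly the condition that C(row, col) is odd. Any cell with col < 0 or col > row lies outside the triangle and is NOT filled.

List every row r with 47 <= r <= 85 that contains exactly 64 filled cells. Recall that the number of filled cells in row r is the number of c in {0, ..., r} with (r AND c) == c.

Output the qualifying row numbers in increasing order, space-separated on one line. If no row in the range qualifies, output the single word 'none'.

Answer: 63

Derivation:
Row r has 2^popcount(r) filled cells, so we need popcount(r) = log2(64) = 6.
Scan r = 47..85 and keep those with exactly 6 one-bits:
r=47=101111 popcount=5 -> skip
r=48=110000 popcount=2 -> skip
r=49=110001 popcount=3 -> skip
r=50=110010 popcount=3 -> skip
r=51=110011 popcount=4 -> skip
r=52=110100 popcount=3 -> skip
r=53=110101 popcount=4 -> skip
r=54=110110 popcount=4 -> skip
r=55=110111 popcount=5 -> skip
r=56=111000 popcount=3 -> skip
r=57=111001 popcount=4 -> skip
r=58=111010 popcount=4 -> skip
r=59=111011 popcount=5 -> skip
r=60=111100 popcount=4 -> skip
r=61=111101 popcount=5 -> skip
r=62=111110 popcount=5 -> skip
r=63=111111 popcount=6 -> KEEP
r=64=1000000 popcount=1 -> skip
r=65=1000001 popcount=2 -> skip
r=66=1000010 popcount=2 -> skip
r=67=1000011 popcount=3 -> skip
r=68=1000100 popcount=2 -> skip
r=69=1000101 popcount=3 -> skip
r=70=1000110 popcount=3 -> skip
r=71=1000111 popcount=4 -> skip
r=72=1001000 popcount=2 -> skip
r=73=1001001 popcount=3 -> skip
r=74=1001010 popcount=3 -> skip
r=75=1001011 popcount=4 -> skip
r=76=1001100 popcount=3 -> skip
r=77=1001101 popcount=4 -> skip
r=78=1001110 popcount=4 -> skip
r=79=1001111 popcount=5 -> skip
r=80=1010000 popcount=2 -> skip
r=81=1010001 popcount=3 -> skip
r=82=1010010 popcount=3 -> skip
r=83=1010011 popcount=4 -> skip
r=84=1010100 popcount=3 -> skip
r=85=1010101 popcount=4 -> skip
Kept rows: 63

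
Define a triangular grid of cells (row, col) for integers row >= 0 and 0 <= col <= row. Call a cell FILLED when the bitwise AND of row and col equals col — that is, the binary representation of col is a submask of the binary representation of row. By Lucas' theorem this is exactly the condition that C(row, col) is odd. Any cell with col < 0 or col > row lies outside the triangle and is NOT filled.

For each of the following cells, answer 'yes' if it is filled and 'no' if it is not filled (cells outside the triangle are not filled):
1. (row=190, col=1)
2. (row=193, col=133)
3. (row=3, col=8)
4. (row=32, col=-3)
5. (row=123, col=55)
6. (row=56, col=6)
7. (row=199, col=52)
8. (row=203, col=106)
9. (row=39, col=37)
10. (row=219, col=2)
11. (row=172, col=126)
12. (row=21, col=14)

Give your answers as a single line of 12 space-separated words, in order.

(190,1): row=0b10111110, col=0b1, row AND col = 0b0 = 0; 0 != 1 -> empty
(193,133): row=0b11000001, col=0b10000101, row AND col = 0b10000001 = 129; 129 != 133 -> empty
(3,8): col outside [0, 3] -> not filled
(32,-3): col outside [0, 32] -> not filled
(123,55): row=0b1111011, col=0b110111, row AND col = 0b110011 = 51; 51 != 55 -> empty
(56,6): row=0b111000, col=0b110, row AND col = 0b0 = 0; 0 != 6 -> empty
(199,52): row=0b11000111, col=0b110100, row AND col = 0b100 = 4; 4 != 52 -> empty
(203,106): row=0b11001011, col=0b1101010, row AND col = 0b1001010 = 74; 74 != 106 -> empty
(39,37): row=0b100111, col=0b100101, row AND col = 0b100101 = 37; 37 == 37 -> filled
(219,2): row=0b11011011, col=0b10, row AND col = 0b10 = 2; 2 == 2 -> filled
(172,126): row=0b10101100, col=0b1111110, row AND col = 0b101100 = 44; 44 != 126 -> empty
(21,14): row=0b10101, col=0b1110, row AND col = 0b100 = 4; 4 != 14 -> empty

Answer: no no no no no no no no yes yes no no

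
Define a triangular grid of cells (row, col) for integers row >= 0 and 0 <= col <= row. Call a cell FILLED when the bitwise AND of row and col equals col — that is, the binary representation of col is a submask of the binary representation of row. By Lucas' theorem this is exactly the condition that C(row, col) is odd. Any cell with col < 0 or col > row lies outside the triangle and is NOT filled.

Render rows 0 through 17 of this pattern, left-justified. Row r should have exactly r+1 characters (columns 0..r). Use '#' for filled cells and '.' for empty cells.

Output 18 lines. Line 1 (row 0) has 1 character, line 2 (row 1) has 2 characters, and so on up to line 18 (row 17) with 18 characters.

Answer: #
##
#.#
####
#...#
##..##
#.#.#.#
########
#.......#
##......##
#.#.....#.#
####....####
#...#...#...#
##..##..##..##
#.#.#.#.#.#.#.#
################
#...............#
##..............##

Derivation:
r0=0: #
r1=1: ##
r2=10: #.#
r3=11: ####
r4=100: #...#
r5=101: ##..##
r6=110: #.#.#.#
r7=111: ########
r8=1000: #.......#
r9=1001: ##......##
r10=1010: #.#.....#.#
r11=1011: ####....####
r12=1100: #...#...#...#
r13=1101: ##..##..##..##
r14=1110: #.#.#.#.#.#.#.#
r15=1111: ################
r16=10000: #...............#
r17=10001: ##..............##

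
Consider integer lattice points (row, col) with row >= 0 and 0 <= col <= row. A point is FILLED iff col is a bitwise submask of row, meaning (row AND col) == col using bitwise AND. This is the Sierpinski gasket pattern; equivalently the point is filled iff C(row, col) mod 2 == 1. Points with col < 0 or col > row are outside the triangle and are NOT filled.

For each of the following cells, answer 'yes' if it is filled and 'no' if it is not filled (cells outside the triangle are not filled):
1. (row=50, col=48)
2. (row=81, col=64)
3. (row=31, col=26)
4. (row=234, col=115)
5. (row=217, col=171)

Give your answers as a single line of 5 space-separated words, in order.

Answer: yes yes yes no no

Derivation:
(50,48): row=0b110010, col=0b110000, row AND col = 0b110000 = 48; 48 == 48 -> filled
(81,64): row=0b1010001, col=0b1000000, row AND col = 0b1000000 = 64; 64 == 64 -> filled
(31,26): row=0b11111, col=0b11010, row AND col = 0b11010 = 26; 26 == 26 -> filled
(234,115): row=0b11101010, col=0b1110011, row AND col = 0b1100010 = 98; 98 != 115 -> empty
(217,171): row=0b11011001, col=0b10101011, row AND col = 0b10001001 = 137; 137 != 171 -> empty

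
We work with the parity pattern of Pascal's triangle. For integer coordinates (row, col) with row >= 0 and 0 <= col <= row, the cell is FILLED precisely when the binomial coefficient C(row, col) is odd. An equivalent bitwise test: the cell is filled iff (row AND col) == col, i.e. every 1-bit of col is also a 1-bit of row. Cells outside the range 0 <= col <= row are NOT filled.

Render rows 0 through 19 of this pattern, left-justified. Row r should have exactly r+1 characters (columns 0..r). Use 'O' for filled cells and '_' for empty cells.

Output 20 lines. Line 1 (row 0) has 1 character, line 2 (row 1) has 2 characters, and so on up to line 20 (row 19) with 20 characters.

r0=0: O
r1=1: OO
r2=10: O_O
r3=11: OOOO
r4=100: O___O
r5=101: OO__OO
r6=110: O_O_O_O
r7=111: OOOOOOOO
r8=1000: O_______O
r9=1001: OO______OO
r10=1010: O_O_____O_O
r11=1011: OOOO____OOOO
r12=1100: O___O___O___O
r13=1101: OO__OO__OO__OO
r14=1110: O_O_O_O_O_O_O_O
r15=1111: OOOOOOOOOOOOOOOO
r16=10000: O_______________O
r17=10001: OO______________OO
r18=10010: O_O_____________O_O
r19=10011: OOOO____________OOOO

Answer: O
OO
O_O
OOOO
O___O
OO__OO
O_O_O_O
OOOOOOOO
O_______O
OO______OO
O_O_____O_O
OOOO____OOOO
O___O___O___O
OO__OO__OO__OO
O_O_O_O_O_O_O_O
OOOOOOOOOOOOOOOO
O_______________O
OO______________OO
O_O_____________O_O
OOOO____________OOOO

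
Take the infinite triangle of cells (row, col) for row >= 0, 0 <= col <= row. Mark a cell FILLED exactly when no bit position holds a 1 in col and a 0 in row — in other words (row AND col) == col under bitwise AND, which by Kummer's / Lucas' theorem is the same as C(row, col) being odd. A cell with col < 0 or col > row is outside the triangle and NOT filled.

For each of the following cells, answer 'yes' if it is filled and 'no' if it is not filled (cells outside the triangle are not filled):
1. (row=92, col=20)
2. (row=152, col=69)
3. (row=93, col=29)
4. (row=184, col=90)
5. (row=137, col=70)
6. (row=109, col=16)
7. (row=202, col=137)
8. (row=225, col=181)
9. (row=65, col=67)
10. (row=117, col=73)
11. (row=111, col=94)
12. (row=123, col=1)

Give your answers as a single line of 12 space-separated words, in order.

Answer: yes no yes no no no no no no no no yes

Derivation:
(92,20): row=0b1011100, col=0b10100, row AND col = 0b10100 = 20; 20 == 20 -> filled
(152,69): row=0b10011000, col=0b1000101, row AND col = 0b0 = 0; 0 != 69 -> empty
(93,29): row=0b1011101, col=0b11101, row AND col = 0b11101 = 29; 29 == 29 -> filled
(184,90): row=0b10111000, col=0b1011010, row AND col = 0b11000 = 24; 24 != 90 -> empty
(137,70): row=0b10001001, col=0b1000110, row AND col = 0b0 = 0; 0 != 70 -> empty
(109,16): row=0b1101101, col=0b10000, row AND col = 0b0 = 0; 0 != 16 -> empty
(202,137): row=0b11001010, col=0b10001001, row AND col = 0b10001000 = 136; 136 != 137 -> empty
(225,181): row=0b11100001, col=0b10110101, row AND col = 0b10100001 = 161; 161 != 181 -> empty
(65,67): col outside [0, 65] -> not filled
(117,73): row=0b1110101, col=0b1001001, row AND col = 0b1000001 = 65; 65 != 73 -> empty
(111,94): row=0b1101111, col=0b1011110, row AND col = 0b1001110 = 78; 78 != 94 -> empty
(123,1): row=0b1111011, col=0b1, row AND col = 0b1 = 1; 1 == 1 -> filled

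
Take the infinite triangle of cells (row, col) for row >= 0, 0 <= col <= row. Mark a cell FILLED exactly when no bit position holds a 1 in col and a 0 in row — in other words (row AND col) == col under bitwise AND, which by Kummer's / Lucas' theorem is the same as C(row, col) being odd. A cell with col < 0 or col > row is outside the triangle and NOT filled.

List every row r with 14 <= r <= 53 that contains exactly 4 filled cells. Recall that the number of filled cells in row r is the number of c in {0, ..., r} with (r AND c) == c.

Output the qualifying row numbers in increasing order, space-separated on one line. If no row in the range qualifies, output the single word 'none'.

Row r has 2^popcount(r) filled cells, so we need popcount(r) = log2(4) = 2.
Scan r = 14..53 and keep those with exactly 2 one-bits:
r=14=1110 popcount=3 -> skip
r=15=1111 popcount=4 -> skip
r=16=10000 popcount=1 -> skip
r=17=10001 popcount=2 -> KEEP
r=18=10010 popcount=2 -> KEEP
r=19=10011 popcount=3 -> skip
r=20=10100 popcount=2 -> KEEP
r=21=10101 popcount=3 -> skip
r=22=10110 popcount=3 -> skip
r=23=10111 popcount=4 -> skip
r=24=11000 popcount=2 -> KEEP
r=25=11001 popcount=3 -> skip
r=26=11010 popcount=3 -> skip
r=27=11011 popcount=4 -> skip
r=28=11100 popcount=3 -> skip
r=29=11101 popcount=4 -> skip
r=30=11110 popcount=4 -> skip
r=31=11111 popcount=5 -> skip
r=32=100000 popcount=1 -> skip
r=33=100001 popcount=2 -> KEEP
r=34=100010 popcount=2 -> KEEP
r=35=100011 popcount=3 -> skip
r=36=100100 popcount=2 -> KEEP
r=37=100101 popcount=3 -> skip
r=38=100110 popcount=3 -> skip
r=39=100111 popcount=4 -> skip
r=40=101000 popcount=2 -> KEEP
r=41=101001 popcount=3 -> skip
r=42=101010 popcount=3 -> skip
r=43=101011 popcount=4 -> skip
r=44=101100 popcount=3 -> skip
r=45=101101 popcount=4 -> skip
r=46=101110 popcount=4 -> skip
r=47=101111 popcount=5 -> skip
r=48=110000 popcount=2 -> KEEP
r=49=110001 popcount=3 -> skip
r=50=110010 popcount=3 -> skip
r=51=110011 popcount=4 -> skip
r=52=110100 popcount=3 -> skip
r=53=110101 popcount=4 -> skip
Kept rows: 17 18 20 24 33 34 36 40 48

Answer: 17 18 20 24 33 34 36 40 48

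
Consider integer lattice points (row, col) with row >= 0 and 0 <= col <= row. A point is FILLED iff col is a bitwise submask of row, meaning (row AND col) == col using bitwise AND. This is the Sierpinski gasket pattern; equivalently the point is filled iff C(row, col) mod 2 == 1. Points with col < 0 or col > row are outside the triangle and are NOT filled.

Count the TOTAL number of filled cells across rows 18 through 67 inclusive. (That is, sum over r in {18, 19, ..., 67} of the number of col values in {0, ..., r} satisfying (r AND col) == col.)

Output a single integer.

r18=10010 pc2: +4 =4
r19=10011 pc3: +8 =12
r20=10100 pc2: +4 =16
r21=10101 pc3: +8 =24
r22=10110 pc3: +8 =32
r23=10111 pc4: +16 =48
r24=11000 pc2: +4 =52
r25=11001 pc3: +8 =60
r26=11010 pc3: +8 =68
r27=11011 pc4: +16 =84
r28=11100 pc3: +8 =92
r29=11101 pc4: +16 =108
r30=11110 pc4: +16 =124
r31=11111 pc5: +32 =156
r32=100000 pc1: +2 =158
r33=100001 pc2: +4 =162
r34=100010 pc2: +4 =166
r35=100011 pc3: +8 =174
r36=100100 pc2: +4 =178
r37=100101 pc3: +8 =186
r38=100110 pc3: +8 =194
r39=100111 pc4: +16 =210
r40=101000 pc2: +4 =214
r41=101001 pc3: +8 =222
r42=101010 pc3: +8 =230
r43=101011 pc4: +16 =246
r44=101100 pc3: +8 =254
r45=101101 pc4: +16 =270
r46=101110 pc4: +16 =286
r47=101111 pc5: +32 =318
r48=110000 pc2: +4 =322
r49=110001 pc3: +8 =330
r50=110010 pc3: +8 =338
r51=110011 pc4: +16 =354
r52=110100 pc3: +8 =362
r53=110101 pc4: +16 =378
r54=110110 pc4: +16 =394
r55=110111 pc5: +32 =426
r56=111000 pc3: +8 =434
r57=111001 pc4: +16 =450
r58=111010 pc4: +16 =466
r59=111011 pc5: +32 =498
r60=111100 pc4: +16 =514
r61=111101 pc5: +32 =546
r62=111110 pc5: +32 =578
r63=111111 pc6: +64 =642
r64=1000000 pc1: +2 =644
r65=1000001 pc2: +4 =648
r66=1000010 pc2: +4 =652
r67=1000011 pc3: +8 =660

Answer: 660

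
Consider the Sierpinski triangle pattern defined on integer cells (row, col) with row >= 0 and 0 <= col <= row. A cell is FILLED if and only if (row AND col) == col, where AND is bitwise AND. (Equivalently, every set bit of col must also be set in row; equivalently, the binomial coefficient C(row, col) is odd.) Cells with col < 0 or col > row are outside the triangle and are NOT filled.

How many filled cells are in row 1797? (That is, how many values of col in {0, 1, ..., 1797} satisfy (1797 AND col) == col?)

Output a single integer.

1797 in binary = 11100000101
popcount(1797) = number of 1-bits in 11100000101 = 5
A col c satisfies (1797 AND c) == c iff every set bit of c is also set in 1797; each of the 5 set bits of 1797 can independently be on or off in c.
count = 2^5 = 32

Answer: 32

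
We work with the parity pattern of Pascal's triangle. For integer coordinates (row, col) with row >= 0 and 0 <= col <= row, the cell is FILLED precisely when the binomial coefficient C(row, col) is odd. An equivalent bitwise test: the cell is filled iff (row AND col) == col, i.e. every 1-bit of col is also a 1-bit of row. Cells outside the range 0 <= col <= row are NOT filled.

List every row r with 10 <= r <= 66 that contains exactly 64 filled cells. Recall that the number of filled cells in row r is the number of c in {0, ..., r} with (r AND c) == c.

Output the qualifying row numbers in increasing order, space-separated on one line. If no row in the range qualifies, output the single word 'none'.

Row r has 2^popcount(r) filled cells, so we need popcount(r) = log2(64) = 6.
Scan r = 10..66 and keep those with exactly 6 one-bits:
r=10=1010 popcount=2 -> skip
r=11=1011 popcount=3 -> skip
r=12=1100 popcount=2 -> skip
r=13=1101 popcount=3 -> skip
r=14=1110 popcount=3 -> skip
r=15=1111 popcount=4 -> skip
r=16=10000 popcount=1 -> skip
r=17=10001 popcount=2 -> skip
r=18=10010 popcount=2 -> skip
r=19=10011 popcount=3 -> skip
r=20=10100 popcount=2 -> skip
r=21=10101 popcount=3 -> skip
r=22=10110 popcount=3 -> skip
r=23=10111 popcount=4 -> skip
r=24=11000 popcount=2 -> skip
r=25=11001 popcount=3 -> skip
r=26=11010 popcount=3 -> skip
r=27=11011 popcount=4 -> skip
r=28=11100 popcount=3 -> skip
r=29=11101 popcount=4 -> skip
r=30=11110 popcount=4 -> skip
r=31=11111 popcount=5 -> skip
r=32=100000 popcount=1 -> skip
r=33=100001 popcount=2 -> skip
r=34=100010 popcount=2 -> skip
r=35=100011 popcount=3 -> skip
r=36=100100 popcount=2 -> skip
r=37=100101 popcount=3 -> skip
r=38=100110 popcount=3 -> skip
r=39=100111 popcount=4 -> skip
r=40=101000 popcount=2 -> skip
r=41=101001 popcount=3 -> skip
r=42=101010 popcount=3 -> skip
r=43=101011 popcount=4 -> skip
r=44=101100 popcount=3 -> skip
r=45=101101 popcount=4 -> skip
r=46=101110 popcount=4 -> skip
r=47=101111 popcount=5 -> skip
r=48=110000 popcount=2 -> skip
r=49=110001 popcount=3 -> skip
r=50=110010 popcount=3 -> skip
r=51=110011 popcount=4 -> skip
r=52=110100 popcount=3 -> skip
r=53=110101 popcount=4 -> skip
r=54=110110 popcount=4 -> skip
r=55=110111 popcount=5 -> skip
r=56=111000 popcount=3 -> skip
r=57=111001 popcount=4 -> skip
r=58=111010 popcount=4 -> skip
r=59=111011 popcount=5 -> skip
r=60=111100 popcount=4 -> skip
r=61=111101 popcount=5 -> skip
r=62=111110 popcount=5 -> skip
r=63=111111 popcount=6 -> KEEP
r=64=1000000 popcount=1 -> skip
r=65=1000001 popcount=2 -> skip
r=66=1000010 popcount=2 -> skip
Kept rows: 63

Answer: 63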